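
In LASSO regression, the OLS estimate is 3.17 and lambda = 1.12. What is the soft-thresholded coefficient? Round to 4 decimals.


Absolute value: |3.17| = 3.17.
Compare to lambda = 1.12.
Since |beta| > lambda, coefficient = sign(beta)*(|beta| - lambda) = 2.0500.

2.0500


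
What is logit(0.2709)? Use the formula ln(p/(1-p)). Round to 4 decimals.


The odds are p/(1-p) = 0.2709 / 0.7291 = 0.3716.
logit(p) = ln(0.3716) = -0.9901.

-0.9901


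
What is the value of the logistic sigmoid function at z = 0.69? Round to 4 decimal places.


First, exp(-0.6900) = 0.5016.
Then sigma(z) = 1/(1 + 0.5016) = 0.6660.

0.6660


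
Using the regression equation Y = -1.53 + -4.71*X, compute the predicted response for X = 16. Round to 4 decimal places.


Plug X = 16 into Y = -1.53 + -4.71*X:
Y = -1.53 + -75.3600 = -76.8900.

-76.8900


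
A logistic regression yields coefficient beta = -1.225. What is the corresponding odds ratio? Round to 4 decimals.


Odds ratio = exp(beta) = exp(-1.225).
= 0.2938.

0.2938


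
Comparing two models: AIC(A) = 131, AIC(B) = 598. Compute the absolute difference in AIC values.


Compute |131 - 598| = 467.
Model A has the smaller AIC.

467


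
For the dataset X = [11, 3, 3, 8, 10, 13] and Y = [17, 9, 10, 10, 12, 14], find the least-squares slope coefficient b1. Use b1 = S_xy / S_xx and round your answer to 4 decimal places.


Calculate xbar = 8.0000, ybar = 12.0000.
S_xx = 88.0000, S_xy = 50.0000.
Using b1 = S_xy / S_xx = 50.0000 / 88.0000, we get b1 = 0.5682.

0.5682


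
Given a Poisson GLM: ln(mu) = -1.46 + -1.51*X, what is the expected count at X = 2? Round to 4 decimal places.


Compute eta = -1.46 + -1.51 * 2 = -4.4800.
Apply inverse link: mu = e^-4.4800 = 0.0113.

0.0113


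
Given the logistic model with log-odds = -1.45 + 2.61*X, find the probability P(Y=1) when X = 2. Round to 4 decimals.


Compute z = -1.45 + (2.61)(2) = 3.7700.
exp(-z) = 0.0231.
P = 1/(1 + 0.0231) = 0.9775.

0.9775


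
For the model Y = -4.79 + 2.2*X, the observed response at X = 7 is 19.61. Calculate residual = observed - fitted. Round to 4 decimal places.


Predicted = -4.79 + 2.2 * 7 = 10.6100.
Residual = 19.61 - 10.6100 = 9.0000.

9.0000


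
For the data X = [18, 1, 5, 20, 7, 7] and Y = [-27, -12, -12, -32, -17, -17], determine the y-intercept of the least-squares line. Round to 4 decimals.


Compute b1 = -1.0615 from the OLS formula.
With xbar = 9.6667 and ybar = -19.5000, the intercept is:
b0 = -19.5000 - -1.0615 * 9.6667 = -9.2390.

-9.2390


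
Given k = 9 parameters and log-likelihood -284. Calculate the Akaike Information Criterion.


AIC = 2*9 - 2*(-284).
= 18 + 568 = 586.

586


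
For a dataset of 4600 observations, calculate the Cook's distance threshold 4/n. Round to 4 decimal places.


The threshold is 4/n.
4/4600 = 0.0009.

0.0009


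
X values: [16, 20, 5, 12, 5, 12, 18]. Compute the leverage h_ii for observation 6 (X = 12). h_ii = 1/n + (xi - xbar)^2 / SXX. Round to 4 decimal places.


n = 7, xbar = 12.5714.
SXX = sum((xi - xbar)^2) = 211.7143.
h = 1/7 + (12 - 12.5714)^2 / 211.7143 = 0.1444.

0.1444


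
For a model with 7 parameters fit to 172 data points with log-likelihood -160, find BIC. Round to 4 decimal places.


k * ln(n) = 7 * ln(172) = 7 * 5.147494 = 36.032458.
-2 * loglik = -2 * (-160) = 320.
BIC = 36.032458 + 320 = 356.032458, which rounds to 356.0325.

356.0325


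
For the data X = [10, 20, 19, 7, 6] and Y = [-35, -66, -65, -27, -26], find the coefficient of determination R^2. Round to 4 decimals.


Fit the OLS line: b0 = -6.4041, b1 = -3.0158.
SSres = 7.1558.
SStot = 1618.8000.
R^2 = 1 - 7.1558/1618.8000 = 0.9956.

0.9956


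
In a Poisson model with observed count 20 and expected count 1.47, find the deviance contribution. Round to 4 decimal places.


First: ln(20/1.47) = 2.610470.
Then: 20 * 2.610470 = 52.209400.
y - mu = 20 - 1.47 = 18.53.
D = 2(52.209400 - 18.53) = 67.358800, which rounds to 67.3588.

67.3588


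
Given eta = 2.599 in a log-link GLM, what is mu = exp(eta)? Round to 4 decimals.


The inverse log link gives:
mu = exp(2.599) = 13.4503.

13.4503


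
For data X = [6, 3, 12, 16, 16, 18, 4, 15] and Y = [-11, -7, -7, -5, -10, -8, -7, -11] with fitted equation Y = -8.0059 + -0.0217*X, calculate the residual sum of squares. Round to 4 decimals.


For each point, residual = actual - predicted.
Residuals: [-2.8639, 1.0710, 1.2663, 3.3531, -1.6469, 0.3965, 1.0927, -2.6686].
Sum of squared residuals = 33.3807.

33.3807


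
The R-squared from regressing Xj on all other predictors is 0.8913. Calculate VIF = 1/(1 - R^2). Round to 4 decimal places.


Using VIF = 1/(1 - R^2_j):
1 - 0.8913 = 0.1087.
VIF = 9.1996.

9.1996


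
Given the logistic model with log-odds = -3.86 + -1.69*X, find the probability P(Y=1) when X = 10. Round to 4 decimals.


Compute z = -3.86 + (-1.69)(10) = -20.7600.
exp(-z) = 1037417200.3574.
P = 1/(1 + 1037417200.3574) = 0.0000.

0.0000


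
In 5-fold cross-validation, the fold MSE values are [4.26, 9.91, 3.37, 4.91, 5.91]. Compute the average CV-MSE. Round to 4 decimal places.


Sum of fold MSEs = 28.3600.
Average = 28.3600 / 5 = 5.6720.

5.6720


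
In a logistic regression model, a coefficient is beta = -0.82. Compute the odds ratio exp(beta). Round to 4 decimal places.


Odds ratio = exp(beta) = exp(-0.82).
= 0.4404.

0.4404


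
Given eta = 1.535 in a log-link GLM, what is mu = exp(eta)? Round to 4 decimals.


mu = exp(eta) = exp(1.535).
= 4.6413.

4.6413


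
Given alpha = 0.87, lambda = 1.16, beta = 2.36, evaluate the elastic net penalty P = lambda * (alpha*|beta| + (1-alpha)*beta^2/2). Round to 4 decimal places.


Compute:
L1 = 0.87 * 2.36 = 2.0532.
L2 = 0.13 * 2.36^2 / 2 = 0.3620.
Penalty = 1.16 * (2.0532 + 0.3620) = 2.8017.

2.8017


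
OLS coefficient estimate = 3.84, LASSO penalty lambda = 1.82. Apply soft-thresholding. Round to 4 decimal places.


|beta_OLS| = 3.84.
lambda = 1.82.
Since |beta| > lambda, coefficient = sign(beta)*(|beta| - lambda) = 2.0200.
Result = 2.0200.

2.0200


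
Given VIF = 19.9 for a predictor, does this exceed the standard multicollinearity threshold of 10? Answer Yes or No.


Compare VIF = 19.9 to the threshold of 10.
19.9 >= 10, so the answer is Yes.

Yes


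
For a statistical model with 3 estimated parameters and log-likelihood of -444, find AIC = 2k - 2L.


AIC = 2k - 2*loglik = 2(3) - 2(-444).
= 6 + 888 = 894.

894


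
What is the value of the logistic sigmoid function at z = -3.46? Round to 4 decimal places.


Compute exp(3.4600) = 31.8170.
Sigmoid = 1 / (1 + 31.8170) = 1 / 32.8170 = 0.0305.

0.0305


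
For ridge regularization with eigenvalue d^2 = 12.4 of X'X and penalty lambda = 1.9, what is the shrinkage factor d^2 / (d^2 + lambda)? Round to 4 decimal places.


Denominator = d^2 + lambda = 12.4 + 1.9 = 14.3000.
Shrinkage = 12.4 / 14.3000 = 0.8671.

0.8671


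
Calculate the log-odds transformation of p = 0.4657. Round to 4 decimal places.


The odds are p/(1-p) = 0.4657 / 0.5343 = 0.8716.
logit(p) = ln(0.8716) = -0.1374.

-0.1374


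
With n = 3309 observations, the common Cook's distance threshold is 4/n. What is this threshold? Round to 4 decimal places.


Using the rule of thumb:
Threshold = 4 / 3309 = 0.0012.

0.0012


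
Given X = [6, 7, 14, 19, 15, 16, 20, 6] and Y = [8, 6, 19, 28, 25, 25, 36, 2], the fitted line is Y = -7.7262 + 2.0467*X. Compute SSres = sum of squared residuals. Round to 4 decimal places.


Predicted values from Y = -7.7262 + 2.0467*X.
Residuals: [3.4460, -0.6007, -1.9276, -3.1611, 2.0257, -0.0210, 2.7922, -2.5540].
SSres = 44.3671.

44.3671


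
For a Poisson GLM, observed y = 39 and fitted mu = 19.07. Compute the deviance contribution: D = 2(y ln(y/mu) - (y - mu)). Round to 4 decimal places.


First: ln(39/19.07) = 0.715445.
Then: 39 * 0.715445 = 27.902355.
y - mu = 39 - 19.07 = 19.93.
D = 2(27.902355 - 19.93) = 15.944710, which rounds to 15.9447.

15.9447


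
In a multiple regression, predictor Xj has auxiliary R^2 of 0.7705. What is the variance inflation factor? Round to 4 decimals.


Using VIF = 1/(1 - R^2_j):
1 - 0.7705 = 0.2295.
VIF = 4.3573.

4.3573


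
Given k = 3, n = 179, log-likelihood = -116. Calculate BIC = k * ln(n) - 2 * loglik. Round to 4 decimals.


ln(179) = 5.187386.
k * ln(n) = 3 * 5.187386 = 15.562158.
-2L = 232.
BIC = 15.562158 + 232 = 247.562158, which rounds to 247.5622.

247.5622


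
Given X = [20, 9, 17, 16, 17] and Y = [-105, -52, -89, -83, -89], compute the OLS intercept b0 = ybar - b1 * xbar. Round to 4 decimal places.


The slope is b1 = -4.7545.
Sample means are xbar = 15.8000 and ybar = -83.6000.
Intercept: b0 = -83.6000 - (-4.7545)(15.8000) = -8.4790.

-8.4790


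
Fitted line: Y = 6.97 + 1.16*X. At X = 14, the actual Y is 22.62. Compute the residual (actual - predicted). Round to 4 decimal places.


Compute yhat = 6.97 + (1.16)(14) = 23.2100.
Residual = actual - predicted = 22.62 - 23.2100 = -0.5900.

-0.5900


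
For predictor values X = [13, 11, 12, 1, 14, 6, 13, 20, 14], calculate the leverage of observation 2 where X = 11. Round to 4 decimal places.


Compute xbar = 11.5556 with n = 9 observations.
SXX = 230.2222.
Leverage = 1/9 + (11 - 11.5556)^2/230.2222 = 0.1125.

0.1125


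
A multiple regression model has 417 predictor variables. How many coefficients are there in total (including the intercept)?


Each predictor gets one coefficient, plus one intercept.
Total parameters = 417 + 1 = 418.

418


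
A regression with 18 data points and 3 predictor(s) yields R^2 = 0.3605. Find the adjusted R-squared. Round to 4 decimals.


Using the formula:
(1 - 0.3605) = 0.6395.
Multiply by 17/14: 0.6395 * 17 = 10.8715, then 10.8715 / 14 = 0.7765.
Adj R^2 = 1 - 0.7765 = 0.2235.

0.2235


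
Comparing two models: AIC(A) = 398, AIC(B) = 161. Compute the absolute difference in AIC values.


Compute |398 - 161| = 237.
Model B has the smaller AIC.

237


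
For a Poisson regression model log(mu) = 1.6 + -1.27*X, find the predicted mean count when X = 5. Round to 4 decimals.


Compute eta = 1.6 + -1.27 * 5 = -4.7500.
Apply inverse link: mu = e^-4.7500 = 0.0087.

0.0087


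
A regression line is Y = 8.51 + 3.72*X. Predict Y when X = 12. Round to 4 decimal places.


Plug X = 12 into Y = 8.51 + 3.72*X:
Y = 8.51 + 44.6400 = 53.1500.

53.1500


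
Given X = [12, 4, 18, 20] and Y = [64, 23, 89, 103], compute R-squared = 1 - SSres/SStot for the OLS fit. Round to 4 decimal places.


Fit the OLS line: b0 = 3.9484, b1 = 4.8742.
SSres = 12.2968.
SStot = 3694.7500.
R^2 = 1 - 12.2968/3694.7500 = 0.9967.

0.9967


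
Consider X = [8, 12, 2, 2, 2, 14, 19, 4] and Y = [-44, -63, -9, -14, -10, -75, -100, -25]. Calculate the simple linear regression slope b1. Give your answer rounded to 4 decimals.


First compute the means: xbar = 7.8750, ybar = -42.5000.
Then S_xx = sum((xi - xbar)^2) = 296.8750.
S_xy = sum((xi - xbar)(yi - ybar)) = -1546.5000.
b1 = S_xy / S_xx = -1546.5000 / 296.8750 = -5.2093.

-5.2093


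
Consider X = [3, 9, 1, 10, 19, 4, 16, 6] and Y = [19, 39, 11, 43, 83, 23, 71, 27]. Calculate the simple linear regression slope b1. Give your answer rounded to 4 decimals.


First compute the means: xbar = 8.5000, ybar = 39.5000.
Then S_xx = sum((xi - xbar)^2) = 282.0000.
S_xy = sum((xi - xbar)(yi - ybar)) = 1130.0000.
b1 = S_xy / S_xx = 1130.0000 / 282.0000 = 4.0071.

4.0071


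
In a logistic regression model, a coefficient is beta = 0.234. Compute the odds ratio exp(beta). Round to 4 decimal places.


The odds ratio is computed as:
OR = e^(0.234) = 1.2636.

1.2636


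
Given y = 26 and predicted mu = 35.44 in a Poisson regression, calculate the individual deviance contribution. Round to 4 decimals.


y/mu = 26/35.44 = 0.733634 (approx.), and ln(26/35.44) = -0.309745.
y * ln(y/mu) = 26 * -0.309745 = -8.053370.
y - mu = -9.44.
D = 2 * (-8.053370 - -9.44) = 2.773260, which rounds to 2.7733.

2.7733


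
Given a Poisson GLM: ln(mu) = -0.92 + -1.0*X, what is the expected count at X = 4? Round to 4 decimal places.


Linear predictor: eta = -0.92 + (-1.0)(4) = -4.9200.
Expected count: mu = exp(-4.9200) = 0.0073.

0.0073


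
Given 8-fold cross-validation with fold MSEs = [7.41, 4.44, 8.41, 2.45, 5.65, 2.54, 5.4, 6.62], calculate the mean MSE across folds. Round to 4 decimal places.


Add all fold MSEs: 42.9200.
Divide by k = 8: 42.9200/8 = 5.3650.

5.3650


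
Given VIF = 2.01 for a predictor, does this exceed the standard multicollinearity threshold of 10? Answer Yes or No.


Check: VIF = 2.01 vs threshold = 10.
Since 2.01 < 10, the answer is No.

No


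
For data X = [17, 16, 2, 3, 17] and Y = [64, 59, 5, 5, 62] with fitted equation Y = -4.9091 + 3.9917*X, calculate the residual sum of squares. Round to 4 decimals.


Compute predicted values, then residuals = yi - yhat_i.
Residuals: [1.0502, 0.0419, 1.9257, -2.0660, -0.9498].
SSres = sum(residual^2) = 9.9835.

9.9835


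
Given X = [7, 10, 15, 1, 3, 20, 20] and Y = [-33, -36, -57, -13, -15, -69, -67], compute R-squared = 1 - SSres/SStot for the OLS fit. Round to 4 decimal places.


After computing the OLS fit (b0=-8.8917, b1=-2.9968):
SSres = 40.8535, SStot = 3263.7143.
R^2 = 1 - 40.8535/3263.7143 = 0.9875.

0.9875


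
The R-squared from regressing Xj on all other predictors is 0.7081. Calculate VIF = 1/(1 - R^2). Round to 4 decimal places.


Denominator: 1 - 0.7081 = 0.2919.
VIF = 1 / 0.2919 = 3.4258.

3.4258


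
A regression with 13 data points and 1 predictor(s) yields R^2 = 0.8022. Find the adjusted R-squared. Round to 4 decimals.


Adjusted R^2 = 1 - (1 - R^2) * (n-1)/(n-p-1).
(1 - R^2) = 0.1978.
(n-1)/(n-p-1) = 12/11.
(1 - R^2) * (n-1) = 0.1978 * 12 = 2.3736.
Divide by (n-p-1): 2.3736 / 11 = 0.2158.
Adj R^2 = 1 - 0.2158 = 0.7842.

0.7842


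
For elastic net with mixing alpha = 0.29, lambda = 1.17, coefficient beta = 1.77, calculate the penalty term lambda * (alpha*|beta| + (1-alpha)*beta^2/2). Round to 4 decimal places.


alpha * |beta| = 0.29 * 1.77 = 0.5133.
(1-alpha) * beta^2/2 = 0.71 * 3.1329/2 = 1.1122.
Total = 1.17 * (0.5133 + 1.1122) = 1.9018.

1.9018


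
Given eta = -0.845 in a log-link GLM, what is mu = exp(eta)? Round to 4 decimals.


Apply the inverse link:
mu = e^-0.845 = 0.4296.

0.4296


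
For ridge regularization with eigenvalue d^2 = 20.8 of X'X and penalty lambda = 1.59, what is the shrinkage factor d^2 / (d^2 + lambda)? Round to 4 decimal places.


Compute the denominator: 20.8 + 1.59 = 22.3900.
Shrinkage factor = 20.8 / 22.3900 = 0.9290.

0.9290


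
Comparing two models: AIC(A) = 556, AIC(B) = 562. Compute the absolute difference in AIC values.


Compute |556 - 562| = 6.
Model A has the smaller AIC.

6


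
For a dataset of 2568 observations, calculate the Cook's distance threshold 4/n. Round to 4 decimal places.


Using the rule of thumb:
Threshold = 4 / 2568 = 0.0016.

0.0016


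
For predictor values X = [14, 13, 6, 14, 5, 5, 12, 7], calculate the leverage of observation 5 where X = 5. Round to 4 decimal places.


Mean of X: xbar = 9.5000.
SXX = 118.0000.
For X = 5: h = 1/8 + (5 - 9.5000)^2/118.0000 = 0.2966.

0.2966


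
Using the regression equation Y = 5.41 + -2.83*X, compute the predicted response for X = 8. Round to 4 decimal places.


Predicted value:
Y = 5.41 + (-2.83)(8) = 5.41 + -22.6400 = -17.2300.

-17.2300


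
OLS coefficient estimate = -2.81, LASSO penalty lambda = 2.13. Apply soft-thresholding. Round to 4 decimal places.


Check: |-2.81| = 2.81 vs lambda = 2.13.
Since |beta| > lambda, coefficient = sign(beta)*(|beta| - lambda) = -0.6800.
Soft-thresholded coefficient = -0.6800.

-0.6800


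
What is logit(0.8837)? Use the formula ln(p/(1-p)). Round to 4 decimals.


Compute the odds: 0.8837/0.1163 = 7.5985.
Take the natural log: ln(7.5985) = 2.0279.

2.0279


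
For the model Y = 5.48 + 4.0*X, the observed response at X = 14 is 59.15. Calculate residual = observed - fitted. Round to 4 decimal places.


Fitted value at X = 14 is yhat = 5.48 + 4.0*14 = 61.4800.
Residual = 59.15 - 61.4800 = -2.3300.

-2.3300


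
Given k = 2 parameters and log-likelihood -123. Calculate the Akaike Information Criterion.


Compute:
2k = 2*2 = 4.
-2*loglik = -2*(-123) = 246.
AIC = 4 + 246 = 250.

250


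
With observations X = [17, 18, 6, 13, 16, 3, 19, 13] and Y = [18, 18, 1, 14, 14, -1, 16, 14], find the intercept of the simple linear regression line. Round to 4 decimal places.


The slope is b1 = 1.2400.
Sample means are xbar = 13.1250 and ybar = 11.7500.
Intercept: b0 = 11.7500 - (1.2400)(13.1250) = -4.5253.

-4.5253


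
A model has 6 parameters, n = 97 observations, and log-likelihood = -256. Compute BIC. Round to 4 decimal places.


ln(97) = 4.574711.
k * ln(n) = 6 * 4.574711 = 27.448266.
-2L = 512.
BIC = 27.448266 + 512 = 539.448266, which rounds to 539.4483.

539.4483


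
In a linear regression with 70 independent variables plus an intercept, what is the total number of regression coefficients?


Total coefficients = number of predictors + 1 (for the intercept).
= 70 + 1 = 71.

71


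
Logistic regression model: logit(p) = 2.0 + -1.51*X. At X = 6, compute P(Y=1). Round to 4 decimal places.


Linear predictor: z = 2.0 + -1.51 * 6 = -7.0600.
P = 1/(1 + exp(7.0600)) = 1/(1 + 1164.4452) = 0.0009.

0.0009


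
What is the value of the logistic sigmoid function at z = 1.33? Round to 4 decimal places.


Compute exp(-1.3300) = 0.2645.
Sigmoid = 1 / (1 + 0.2645) = 1 / 1.2645 = 0.7908.

0.7908


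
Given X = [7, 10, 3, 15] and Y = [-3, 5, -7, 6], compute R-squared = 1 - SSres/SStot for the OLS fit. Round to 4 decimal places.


Fit the OLS line: b0 = -9.9251, b1 = 1.1629.
SSres = 14.9642.
SStot = 118.7500.
R^2 = 1 - 14.9642/118.7500 = 0.8740.

0.8740


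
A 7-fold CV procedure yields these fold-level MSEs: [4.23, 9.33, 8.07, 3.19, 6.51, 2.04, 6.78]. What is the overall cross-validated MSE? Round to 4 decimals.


Sum of fold MSEs = 40.1500.
Average = 40.1500 / 7 = 5.7357.

5.7357


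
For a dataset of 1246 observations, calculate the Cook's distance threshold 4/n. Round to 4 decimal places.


The threshold is 4/n.
4/1246 = 0.0032.

0.0032


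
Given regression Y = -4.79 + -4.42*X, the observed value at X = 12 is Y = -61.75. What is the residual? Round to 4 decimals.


Fitted value at X = 12 is yhat = -4.79 + -4.42*12 = -57.8300.
Residual = -61.75 - -57.8300 = -3.9200.

-3.9200


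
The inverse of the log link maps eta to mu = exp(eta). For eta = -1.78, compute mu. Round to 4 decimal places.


mu = exp(eta) = exp(-1.78).
= 0.1686.

0.1686


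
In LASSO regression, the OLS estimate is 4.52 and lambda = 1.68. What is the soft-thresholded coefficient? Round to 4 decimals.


Absolute value: |4.52| = 4.52.
Compare to lambda = 1.68.
Since |beta| > lambda, coefficient = sign(beta)*(|beta| - lambda) = 2.8400.

2.8400


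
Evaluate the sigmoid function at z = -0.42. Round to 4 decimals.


First, exp(0.4200) = 1.5220.
Then sigma(z) = 1/(1 + 1.5220) = 0.3965.

0.3965


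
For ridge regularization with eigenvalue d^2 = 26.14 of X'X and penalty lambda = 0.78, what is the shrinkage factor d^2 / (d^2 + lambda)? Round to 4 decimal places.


d^2 + lambda = 26.14 + 0.78 = 26.9200.
Shrinkage factor = 26.14/26.9200 = 0.9710.

0.9710


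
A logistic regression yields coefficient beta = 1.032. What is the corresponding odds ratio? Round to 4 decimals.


The odds ratio is computed as:
OR = e^(1.032) = 2.8067.

2.8067


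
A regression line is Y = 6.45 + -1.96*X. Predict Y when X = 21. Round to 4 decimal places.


Plug X = 21 into Y = 6.45 + -1.96*X:
Y = 6.45 + -41.1600 = -34.7100.

-34.7100


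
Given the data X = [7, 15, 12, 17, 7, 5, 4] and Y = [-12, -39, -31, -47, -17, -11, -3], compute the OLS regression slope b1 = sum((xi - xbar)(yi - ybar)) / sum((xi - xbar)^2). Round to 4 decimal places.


First compute the means: xbar = 9.5714, ybar = -22.8571.
Then S_xx = sum((xi - xbar)^2) = 155.7143.
S_xy = sum((xi - xbar)(yi - ybar)) = -494.5714.
b1 = S_xy / S_xx = -494.5714 / 155.7143 = -3.1761.

-3.1761


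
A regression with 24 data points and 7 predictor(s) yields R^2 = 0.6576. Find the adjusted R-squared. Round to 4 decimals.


Adjusted R^2 = 1 - (1 - R^2) * (n-1)/(n-p-1).
(1 - R^2) = 0.3424.
(n-1)/(n-p-1) = 23/16.
(1 - R^2) * (n-1) = 0.3424 * 23 = 7.8752.
Divide by (n-p-1): 7.8752 / 16 = 0.4922.
Adj R^2 = 1 - 0.4922 = 0.5078.

0.5078


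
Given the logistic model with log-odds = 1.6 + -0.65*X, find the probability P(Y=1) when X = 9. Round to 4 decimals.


Compute z = 1.6 + (-0.65)(9) = -4.2500.
exp(-z) = 70.1054.
P = 1/(1 + 70.1054) = 0.0141.

0.0141


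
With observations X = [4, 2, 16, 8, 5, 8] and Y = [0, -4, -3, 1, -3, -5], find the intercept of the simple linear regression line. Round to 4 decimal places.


Compute b1 = -0.0221 from the OLS formula.
With xbar = 7.1667 and ybar = -2.3333, the intercept is:
b0 = -2.3333 - -0.0221 * 7.1667 = -2.1752.

-2.1752


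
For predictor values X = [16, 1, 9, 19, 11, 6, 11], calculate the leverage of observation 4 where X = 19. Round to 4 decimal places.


Mean of X: xbar = 10.4286.
SXX = 215.7143.
For X = 19: h = 1/7 + (19 - 10.4286)^2/215.7143 = 0.4834.

0.4834


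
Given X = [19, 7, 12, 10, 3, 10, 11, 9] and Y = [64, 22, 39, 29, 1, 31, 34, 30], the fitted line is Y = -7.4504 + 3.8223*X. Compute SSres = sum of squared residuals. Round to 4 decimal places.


For each point, residual = actual - predicted.
Residuals: [-1.1733, 2.6943, 0.5828, -1.7726, -3.0165, 0.2274, -0.5949, 3.0497].
Sum of squared residuals = 30.9232.

30.9232


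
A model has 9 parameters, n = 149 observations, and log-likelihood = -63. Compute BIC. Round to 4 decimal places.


ln(149) = 5.003946.
k * ln(n) = 9 * 5.003946 = 45.035514.
-2L = 126.
BIC = 45.035514 + 126 = 171.035514, which rounds to 171.0355.

171.0355


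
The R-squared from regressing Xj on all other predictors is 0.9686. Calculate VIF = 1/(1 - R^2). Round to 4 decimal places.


VIF = 1 / (1 - 0.9686).
= 1 / 0.0314 = 31.8471.

31.8471


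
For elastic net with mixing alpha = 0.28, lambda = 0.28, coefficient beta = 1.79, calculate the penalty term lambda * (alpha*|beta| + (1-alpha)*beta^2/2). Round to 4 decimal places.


L1 component = 0.28 * |1.79| = 0.5012.
L2 component = 0.72 * 1.79^2 / 2 = 1.1535.
Penalty = 0.28 * (0.5012 + 1.1535) = 0.28 * 1.6547 = 0.4633.

0.4633


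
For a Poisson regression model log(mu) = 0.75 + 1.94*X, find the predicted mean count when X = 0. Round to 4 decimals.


Linear predictor: eta = 0.75 + (1.94)(0) = 0.7500.
Expected count: mu = exp(0.7500) = 2.1170.

2.1170


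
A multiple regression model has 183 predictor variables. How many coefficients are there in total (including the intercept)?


Each predictor gets one coefficient, plus one intercept.
Total parameters = 183 + 1 = 184.

184


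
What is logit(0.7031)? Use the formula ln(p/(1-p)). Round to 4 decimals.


Compute the odds: 0.7031/0.2969 = 2.3681.
Take the natural log: ln(2.3681) = 0.8621.

0.8621


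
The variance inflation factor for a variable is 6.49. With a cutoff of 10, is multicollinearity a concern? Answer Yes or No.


Compare VIF = 6.49 to the threshold of 10.
6.49 < 10, so the answer is No.

No


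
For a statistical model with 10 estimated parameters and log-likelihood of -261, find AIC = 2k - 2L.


Compute:
2k = 2*10 = 20.
-2*loglik = -2*(-261) = 522.
AIC = 20 + 522 = 542.

542


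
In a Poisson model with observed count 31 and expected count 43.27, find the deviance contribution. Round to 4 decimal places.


y/mu = 31/43.27 = 0.716432 (approx.), and ln(31/43.27) = -0.333472.
y * ln(y/mu) = 31 * -0.333472 = -10.337632.
y - mu = -12.27.
D = 2 * (-10.337632 - -12.27) = 3.864736, which rounds to 3.8647.

3.8647


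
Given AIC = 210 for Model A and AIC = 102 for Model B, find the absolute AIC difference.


Absolute difference = |210 - 102| = 108.
The model with lower AIC (B) is preferred.

108


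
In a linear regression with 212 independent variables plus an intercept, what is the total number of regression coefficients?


Total coefficients = number of predictors + 1 (for the intercept).
= 212 + 1 = 213.

213


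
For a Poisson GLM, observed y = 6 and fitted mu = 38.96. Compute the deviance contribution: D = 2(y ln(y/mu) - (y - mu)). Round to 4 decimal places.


First: ln(6/38.96) = -1.870776.
Then: 6 * -1.870776 = -11.224656.
y - mu = 6 - 38.96 = -32.96.
D = 2(-11.224656 - -32.96) = 43.470688, which rounds to 43.4707.

43.4707


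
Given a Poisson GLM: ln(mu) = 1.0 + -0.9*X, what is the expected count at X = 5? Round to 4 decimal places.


eta = 1.0 + -0.9 * 5 = -3.5000.
mu = exp(-3.5000) = 0.0302.

0.0302


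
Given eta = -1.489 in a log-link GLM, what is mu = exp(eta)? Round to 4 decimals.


mu = exp(eta) = exp(-1.489).
= 0.2256.

0.2256


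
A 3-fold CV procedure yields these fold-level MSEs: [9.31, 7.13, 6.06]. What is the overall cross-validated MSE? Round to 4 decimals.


Sum of fold MSEs = 22.5000.
Average = 22.5000 / 3 = 7.5000.

7.5000


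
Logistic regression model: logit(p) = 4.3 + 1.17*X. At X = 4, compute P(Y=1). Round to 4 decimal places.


Linear predictor: z = 4.3 + 1.17 * 4 = 8.9800.
P = 1/(1 + exp(-8.9800)) = 1/(1 + 0.0001) = 0.9999.

0.9999


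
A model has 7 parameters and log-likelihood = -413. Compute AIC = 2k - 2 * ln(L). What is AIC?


AIC = 2k - 2*loglik = 2(7) - 2(-413).
= 14 + 826 = 840.

840


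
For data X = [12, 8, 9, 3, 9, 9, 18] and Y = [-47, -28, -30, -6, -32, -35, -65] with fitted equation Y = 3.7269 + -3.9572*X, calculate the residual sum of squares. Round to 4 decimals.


For each point, residual = actual - predicted.
Residuals: [-3.2405, -0.0693, 1.8879, 2.1447, -0.1121, -3.1121, 2.5027].
Sum of squared residuals = 34.6308.

34.6308


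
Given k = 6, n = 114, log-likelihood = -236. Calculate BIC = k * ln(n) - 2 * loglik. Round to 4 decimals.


k * ln(n) = 6 * ln(114) = 6 * 4.736198 = 28.417188.
-2 * loglik = -2 * (-236) = 472.
BIC = 28.417188 + 472 = 500.417188, which rounds to 500.4172.

500.4172


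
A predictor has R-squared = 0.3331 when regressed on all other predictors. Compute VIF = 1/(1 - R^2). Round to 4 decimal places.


VIF = 1 / (1 - 0.3331).
= 1 / 0.6669 = 1.4995.

1.4995


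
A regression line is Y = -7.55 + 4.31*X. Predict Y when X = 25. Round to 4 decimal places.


Substitute X = 25 into the equation:
Y = -7.55 + 4.31 * 25 = -7.55 + 107.7500 = 100.2000.

100.2000


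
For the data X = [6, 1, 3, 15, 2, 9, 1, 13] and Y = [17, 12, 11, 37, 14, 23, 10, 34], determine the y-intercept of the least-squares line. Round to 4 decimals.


The slope is b1 = 1.8806.
Sample means are xbar = 6.2500 and ybar = 19.7500.
Intercept: b0 = 19.7500 - (1.8806)(6.2500) = 7.9965.

7.9965


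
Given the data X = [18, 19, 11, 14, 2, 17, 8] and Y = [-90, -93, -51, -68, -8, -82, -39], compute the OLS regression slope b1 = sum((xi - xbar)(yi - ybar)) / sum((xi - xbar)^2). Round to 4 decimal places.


First compute the means: xbar = 12.7143, ybar = -61.5714.
Then S_xx = sum((xi - xbar)^2) = 227.4286.
S_xy = sum((xi - xbar)(yi - ybar)) = -1142.1429.
b1 = S_xy / S_xx = -1142.1429 / 227.4286 = -5.0220.

-5.0220


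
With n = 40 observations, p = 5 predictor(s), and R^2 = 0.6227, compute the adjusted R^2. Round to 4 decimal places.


Plug in: Adj R^2 = 1 - (1 - 0.6227) * 39/34.
= 1 - 0.3773 * 39/34
= 1 - 14.7147 / 34
= 1 - 0.4328 = 0.5672.

0.5672


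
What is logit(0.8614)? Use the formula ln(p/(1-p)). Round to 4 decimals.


1 - p = 0.1386.
p/(1-p) = 6.2150.
logit = ln(6.2150) = 1.8270.

1.8270


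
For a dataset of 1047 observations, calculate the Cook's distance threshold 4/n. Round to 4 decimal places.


Using the rule of thumb:
Threshold = 4 / 1047 = 0.0038.

0.0038


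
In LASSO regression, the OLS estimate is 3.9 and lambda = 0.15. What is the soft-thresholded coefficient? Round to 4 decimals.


Absolute value: |3.9| = 3.9.
Compare to lambda = 0.15.
Since |beta| > lambda, coefficient = sign(beta)*(|beta| - lambda) = 3.7500.

3.7500


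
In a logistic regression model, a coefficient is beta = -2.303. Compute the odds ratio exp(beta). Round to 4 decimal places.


Odds ratio = exp(beta) = exp(-2.303).
= 0.1000.

0.1000


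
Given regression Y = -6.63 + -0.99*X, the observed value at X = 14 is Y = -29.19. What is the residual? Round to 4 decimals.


Predicted = -6.63 + -0.99 * 14 = -20.4900.
Residual = -29.19 - -20.4900 = -8.7000.

-8.7000


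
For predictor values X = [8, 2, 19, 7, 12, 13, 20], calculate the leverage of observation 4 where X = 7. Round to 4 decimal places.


Compute xbar = 11.5714 with n = 7 observations.
SXX = 253.7143.
Leverage = 1/7 + (7 - 11.5714)^2/253.7143 = 0.2252.

0.2252


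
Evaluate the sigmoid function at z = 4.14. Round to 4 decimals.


First, exp(-4.1400) = 0.0159.
Then sigma(z) = 1/(1 + 0.0159) = 0.9843.

0.9843


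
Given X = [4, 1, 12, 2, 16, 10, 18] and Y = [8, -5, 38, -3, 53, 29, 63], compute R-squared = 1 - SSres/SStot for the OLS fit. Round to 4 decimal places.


The fitted line is Y = -9.5334 + 3.9640*X.
SSres = 8.4974, SStot = 4376.8571.
R^2 = 1 - SSres/SStot = 0.9981.

0.9981


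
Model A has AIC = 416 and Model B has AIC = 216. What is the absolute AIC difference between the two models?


Compute |416 - 216| = 200.
Model B has the smaller AIC.

200


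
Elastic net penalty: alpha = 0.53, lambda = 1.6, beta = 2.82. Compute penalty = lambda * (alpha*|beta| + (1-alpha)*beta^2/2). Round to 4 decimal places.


L1 component = 0.53 * |2.82| = 1.4946.
L2 component = 0.47 * 2.82^2 / 2 = 1.8688.
Penalty = 1.6 * (1.4946 + 1.8688) = 1.6 * 3.3634 = 5.3815.

5.3815


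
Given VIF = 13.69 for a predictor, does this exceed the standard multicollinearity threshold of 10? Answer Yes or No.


The threshold is 10.
VIF = 13.69 is >= 10.
Multicollinearity indication: Yes.

Yes


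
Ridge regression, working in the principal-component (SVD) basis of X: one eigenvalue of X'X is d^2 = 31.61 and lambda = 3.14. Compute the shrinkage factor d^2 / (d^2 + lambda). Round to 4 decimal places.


Compute the denominator: 31.61 + 3.14 = 34.7500.
Shrinkage factor = 31.61 / 34.7500 = 0.9096.

0.9096


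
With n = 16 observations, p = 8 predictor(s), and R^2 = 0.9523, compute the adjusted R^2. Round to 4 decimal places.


Plug in: Adj R^2 = 1 - (1 - 0.9523) * 15/7.
= 1 - 0.0477 * 15/7
= 1 - 0.7155 / 7
= 1 - 0.1022 = 0.8978.

0.8978


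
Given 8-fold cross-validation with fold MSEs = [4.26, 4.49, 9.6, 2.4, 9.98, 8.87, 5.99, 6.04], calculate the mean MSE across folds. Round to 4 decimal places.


Sum of fold MSEs = 51.6300.
Average = 51.6300 / 8 = 6.4538.

6.4538


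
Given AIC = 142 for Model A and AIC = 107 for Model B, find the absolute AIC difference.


|AIC_A - AIC_B| = |142 - 107| = 35.
Model B is preferred (lower AIC).

35


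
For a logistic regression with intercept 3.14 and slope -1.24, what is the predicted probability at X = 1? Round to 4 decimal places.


z = 3.14 + -1.24 * 1 = 1.9000.
Sigmoid: P = 1 / (1 + exp(-1.9000)) = 0.8699.

0.8699


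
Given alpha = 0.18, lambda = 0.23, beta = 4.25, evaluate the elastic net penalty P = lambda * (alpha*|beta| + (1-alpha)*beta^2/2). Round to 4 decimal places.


Compute:
L1 = 0.18 * 4.25 = 0.7650.
L2 = 0.82 * 4.25^2 / 2 = 7.4056.
Penalty = 0.23 * (0.7650 + 7.4056) = 1.8792.

1.8792


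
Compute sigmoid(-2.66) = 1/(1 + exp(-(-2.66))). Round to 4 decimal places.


First, exp(2.6600) = 14.2963.
Then sigma(z) = 1/(1 + 14.2963) = 0.0654.

0.0654


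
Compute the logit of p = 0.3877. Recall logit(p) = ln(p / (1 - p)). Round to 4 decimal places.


Compute the odds: 0.3877/0.6123 = 0.6332.
Take the natural log: ln(0.6332) = -0.4570.

-0.4570


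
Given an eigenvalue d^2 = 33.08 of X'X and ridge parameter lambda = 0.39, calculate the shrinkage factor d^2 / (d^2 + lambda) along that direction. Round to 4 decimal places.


d^2 + lambda = 33.08 + 0.39 = 33.4700.
Shrinkage factor = 33.08/33.4700 = 0.9883.

0.9883


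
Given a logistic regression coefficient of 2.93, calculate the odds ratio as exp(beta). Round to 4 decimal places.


exp(2.93) = 18.7276.
So the odds ratio is 18.7276.

18.7276


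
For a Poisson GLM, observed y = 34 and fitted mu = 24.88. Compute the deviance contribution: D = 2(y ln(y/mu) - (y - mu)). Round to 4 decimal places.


y/mu = 34/24.88 = 1.366559 (approx.), and ln(34/24.88) = 0.312296.
y * ln(y/mu) = 34 * 0.312296 = 10.618064.
y - mu = 9.12.
D = 2 * (10.618064 - 9.12) = 2.996128, which rounds to 2.9961.

2.9961


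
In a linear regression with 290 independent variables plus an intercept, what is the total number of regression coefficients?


Total coefficients = number of predictors + 1 (for the intercept).
= 290 + 1 = 291.

291


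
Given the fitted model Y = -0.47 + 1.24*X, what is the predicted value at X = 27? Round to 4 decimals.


Plug X = 27 into Y = -0.47 + 1.24*X:
Y = -0.47 + 33.4800 = 33.0100.

33.0100


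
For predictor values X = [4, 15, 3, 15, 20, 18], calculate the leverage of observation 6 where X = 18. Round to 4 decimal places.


Compute xbar = 12.5000 with n = 6 observations.
SXX = 261.5000.
Leverage = 1/6 + (18 - 12.5000)^2/261.5000 = 0.2823.

0.2823


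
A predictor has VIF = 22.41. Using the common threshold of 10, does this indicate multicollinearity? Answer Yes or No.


Compare VIF = 22.41 to the threshold of 10.
22.41 >= 10, so the answer is Yes.

Yes


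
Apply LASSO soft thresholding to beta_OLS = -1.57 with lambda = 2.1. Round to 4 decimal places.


Check: |-1.57| = 1.57 vs lambda = 2.1.
Since |beta| <= lambda, the coefficient is set to 0.
Soft-thresholded coefficient = 0.0000.

0.0000


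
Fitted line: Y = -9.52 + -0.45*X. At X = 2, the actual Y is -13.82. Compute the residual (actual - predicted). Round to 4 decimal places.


Fitted value at X = 2 is yhat = -9.52 + -0.45*2 = -10.4200.
Residual = -13.82 - -10.4200 = -3.4000.

-3.4000


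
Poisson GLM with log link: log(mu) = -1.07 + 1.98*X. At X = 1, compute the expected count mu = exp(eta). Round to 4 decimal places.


Linear predictor: eta = -1.07 + (1.98)(1) = 0.9100.
Expected count: mu = exp(0.9100) = 2.4843.

2.4843


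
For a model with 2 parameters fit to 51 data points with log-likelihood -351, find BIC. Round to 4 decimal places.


Compute k*ln(n) = 2*ln(51) = 2*3.931826 = 7.863652.
Then -2*loglik = 702.
BIC = 7.863652 + 702 = 709.863652, which rounds to 709.8637.

709.8637


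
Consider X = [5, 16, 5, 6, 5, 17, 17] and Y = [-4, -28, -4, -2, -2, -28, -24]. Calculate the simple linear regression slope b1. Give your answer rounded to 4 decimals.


First compute the means: xbar = 10.1429, ybar = -13.1429.
Then S_xx = sum((xi - xbar)^2) = 224.8571.
S_xy = sum((xi - xbar)(yi - ybar)) = -460.8571.
b1 = S_xy / S_xx = -460.8571 / 224.8571 = -2.0496.

-2.0496


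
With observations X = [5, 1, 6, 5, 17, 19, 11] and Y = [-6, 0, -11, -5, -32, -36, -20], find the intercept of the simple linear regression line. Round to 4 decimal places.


First find the slope: b1 = -2.0644.
Means: xbar = 9.1429, ybar = -15.7143.
b0 = ybar - b1 * xbar = -15.7143 - -2.0644 * 9.1429 = 3.1602.

3.1602


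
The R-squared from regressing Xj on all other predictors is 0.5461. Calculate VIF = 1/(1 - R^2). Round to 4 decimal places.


Using VIF = 1/(1 - R^2_j):
1 - 0.5461 = 0.4539.
VIF = 2.2031.

2.2031


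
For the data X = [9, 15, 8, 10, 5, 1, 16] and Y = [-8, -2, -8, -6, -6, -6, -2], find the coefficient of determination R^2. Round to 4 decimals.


Fit the OLS line: b0 = -8.3562, b1 = 0.3202.
SSres = 20.6062.
SStot = 37.7143.
R^2 = 1 - 20.6062/37.7143 = 0.4536.

0.4536


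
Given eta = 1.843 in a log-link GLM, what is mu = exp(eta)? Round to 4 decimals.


mu = exp(eta) = exp(1.843).
= 6.3155.

6.3155


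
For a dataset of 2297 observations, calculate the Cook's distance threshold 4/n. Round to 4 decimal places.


The threshold is 4/n.
4/2297 = 0.0017.

0.0017


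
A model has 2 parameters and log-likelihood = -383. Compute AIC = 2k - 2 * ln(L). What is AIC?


Compute:
2k = 2*2 = 4.
-2*loglik = -2*(-383) = 766.
AIC = 4 + 766 = 770.

770


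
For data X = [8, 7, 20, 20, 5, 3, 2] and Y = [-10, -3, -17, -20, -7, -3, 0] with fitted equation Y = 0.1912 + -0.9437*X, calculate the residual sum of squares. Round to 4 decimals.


Compute predicted values, then residuals = yi - yhat_i.
Residuals: [-2.6416, 3.4147, 1.6828, -1.3172, -2.4727, -0.3601, 1.6962].
SSres = sum(residual^2) = 32.3261.

32.3261


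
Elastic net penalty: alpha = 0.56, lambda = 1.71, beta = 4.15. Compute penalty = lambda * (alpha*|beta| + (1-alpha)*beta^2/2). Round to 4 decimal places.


Compute:
L1 = 0.56 * 4.15 = 2.3240.
L2 = 0.44 * 4.15^2 / 2 = 3.7890.
Penalty = 1.71 * (2.3240 + 3.7890) = 10.4531.

10.4531


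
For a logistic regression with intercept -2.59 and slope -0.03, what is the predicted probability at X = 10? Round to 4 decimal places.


Compute z = -2.59 + (-0.03)(10) = -2.8900.
exp(-z) = 17.9933.
P = 1/(1 + 17.9933) = 0.0527.

0.0527


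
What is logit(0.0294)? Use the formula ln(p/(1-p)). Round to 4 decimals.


The odds are p/(1-p) = 0.0294 / 0.9706 = 0.0303.
logit(p) = ln(0.0303) = -3.4969.

-3.4969


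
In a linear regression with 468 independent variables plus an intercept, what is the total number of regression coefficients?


Total coefficients = number of predictors + 1 (for the intercept).
= 468 + 1 = 469.

469


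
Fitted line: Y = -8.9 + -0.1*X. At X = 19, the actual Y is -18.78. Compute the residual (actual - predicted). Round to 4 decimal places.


Predicted = -8.9 + -0.1 * 19 = -10.8000.
Residual = -18.78 - -10.8000 = -7.9800.

-7.9800


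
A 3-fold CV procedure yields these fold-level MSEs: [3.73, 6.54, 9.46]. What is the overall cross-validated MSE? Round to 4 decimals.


Sum of fold MSEs = 19.7300.
Average = 19.7300 / 3 = 6.5767.

6.5767


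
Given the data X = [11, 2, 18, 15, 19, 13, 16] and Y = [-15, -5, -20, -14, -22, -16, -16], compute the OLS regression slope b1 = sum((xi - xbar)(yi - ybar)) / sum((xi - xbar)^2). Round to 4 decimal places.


Calculate xbar = 13.4286, ybar = -15.4286.
S_xx = 197.7143, S_xy = -176.7143.
Using b1 = S_xy / S_xx = -176.7143 / 197.7143, we get b1 = -0.8938.

-0.8938


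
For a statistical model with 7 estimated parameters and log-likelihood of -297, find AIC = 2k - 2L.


AIC = 2*7 - 2*(-297).
= 14 + 594 = 608.

608


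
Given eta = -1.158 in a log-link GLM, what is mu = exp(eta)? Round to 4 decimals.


The inverse log link gives:
mu = exp(-1.158) = 0.3141.

0.3141


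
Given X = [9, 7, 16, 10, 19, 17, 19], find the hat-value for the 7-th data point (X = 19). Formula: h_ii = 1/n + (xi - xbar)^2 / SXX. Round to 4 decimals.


n = 7, xbar = 13.8571.
SXX = sum((xi - xbar)^2) = 152.8571.
h = 1/7 + (19 - 13.8571)^2 / 152.8571 = 0.3159.

0.3159


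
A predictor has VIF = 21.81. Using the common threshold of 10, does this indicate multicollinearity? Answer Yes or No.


The threshold is 10.
VIF = 21.81 is >= 10.
Multicollinearity indication: Yes.

Yes


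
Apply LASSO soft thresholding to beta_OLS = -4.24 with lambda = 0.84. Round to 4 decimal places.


|beta_OLS| = 4.24.
lambda = 0.84.
Since |beta| > lambda, coefficient = sign(beta)*(|beta| - lambda) = -3.4000.
Result = -3.4000.

-3.4000


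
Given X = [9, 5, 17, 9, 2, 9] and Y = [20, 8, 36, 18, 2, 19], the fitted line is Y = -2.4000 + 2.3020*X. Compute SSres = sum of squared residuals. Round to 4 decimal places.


Predicted values from Y = -2.4000 + 2.3020*X.
Residuals: [1.6820, -1.1100, -0.7340, -0.3180, -0.2040, 0.6820].
SSres = 5.2078.

5.2078
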